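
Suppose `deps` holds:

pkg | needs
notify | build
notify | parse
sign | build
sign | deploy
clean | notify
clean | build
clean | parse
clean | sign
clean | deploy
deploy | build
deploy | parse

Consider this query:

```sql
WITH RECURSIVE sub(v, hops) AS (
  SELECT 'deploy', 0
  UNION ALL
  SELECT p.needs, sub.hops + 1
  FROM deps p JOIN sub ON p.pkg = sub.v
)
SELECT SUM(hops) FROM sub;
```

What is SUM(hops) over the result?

2

Base: (deploy, hops=0).
Iteration 1: edges from {deploy} -> (build, hops=1), (parse, hops=1).
Iteration 2: no outgoing edges from {build,parse}; recursion stops.
SUM(hops) = 0 + 1 + 1 = 2.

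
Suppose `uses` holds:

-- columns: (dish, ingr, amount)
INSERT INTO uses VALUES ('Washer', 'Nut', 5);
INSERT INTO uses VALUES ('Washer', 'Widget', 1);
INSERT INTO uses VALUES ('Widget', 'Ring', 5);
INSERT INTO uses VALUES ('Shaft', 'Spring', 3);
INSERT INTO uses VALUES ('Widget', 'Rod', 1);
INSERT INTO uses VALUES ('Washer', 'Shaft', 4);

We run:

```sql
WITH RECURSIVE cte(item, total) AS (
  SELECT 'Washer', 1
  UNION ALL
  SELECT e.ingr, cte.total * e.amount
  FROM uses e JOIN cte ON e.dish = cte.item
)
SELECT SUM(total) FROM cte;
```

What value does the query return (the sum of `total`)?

Base: (Washer, total=1).
Iteration 1: components of {Washer} -> Nut = 1*5 = 5, Shaft = 1*4 = 4, Widget = 1*1 = 1.
Iteration 2: components of {Nut,Shaft,Widget} -> Ring = 1*5 = 5, Rod = 1*1 = 1, Spring = 4*3 = 12.
Iteration 3: no further components; recursion stops.
SUM(total) = 1 + 5 + 4 + 1 + 12 + 1 + 5 = 29.

29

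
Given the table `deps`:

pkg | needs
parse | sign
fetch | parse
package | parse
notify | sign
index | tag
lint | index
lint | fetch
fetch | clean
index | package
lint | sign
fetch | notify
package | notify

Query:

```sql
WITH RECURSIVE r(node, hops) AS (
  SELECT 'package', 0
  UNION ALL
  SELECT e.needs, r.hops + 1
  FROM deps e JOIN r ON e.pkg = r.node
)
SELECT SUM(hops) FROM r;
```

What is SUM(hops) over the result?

Base: (package, hops=0).
Iteration 1: edges from {package} -> (notify, hops=1), (parse, hops=1).
Iteration 2: edges from {notify,parse} -> (sign, hops=2) x2. [UNION ALL keeps all 2 new rows, including repeats]
Iteration 3: no outgoing edges from {sign}; recursion stops.
SUM(hops) = 0 + 1 + 1 + 2 + 2 = 6.

6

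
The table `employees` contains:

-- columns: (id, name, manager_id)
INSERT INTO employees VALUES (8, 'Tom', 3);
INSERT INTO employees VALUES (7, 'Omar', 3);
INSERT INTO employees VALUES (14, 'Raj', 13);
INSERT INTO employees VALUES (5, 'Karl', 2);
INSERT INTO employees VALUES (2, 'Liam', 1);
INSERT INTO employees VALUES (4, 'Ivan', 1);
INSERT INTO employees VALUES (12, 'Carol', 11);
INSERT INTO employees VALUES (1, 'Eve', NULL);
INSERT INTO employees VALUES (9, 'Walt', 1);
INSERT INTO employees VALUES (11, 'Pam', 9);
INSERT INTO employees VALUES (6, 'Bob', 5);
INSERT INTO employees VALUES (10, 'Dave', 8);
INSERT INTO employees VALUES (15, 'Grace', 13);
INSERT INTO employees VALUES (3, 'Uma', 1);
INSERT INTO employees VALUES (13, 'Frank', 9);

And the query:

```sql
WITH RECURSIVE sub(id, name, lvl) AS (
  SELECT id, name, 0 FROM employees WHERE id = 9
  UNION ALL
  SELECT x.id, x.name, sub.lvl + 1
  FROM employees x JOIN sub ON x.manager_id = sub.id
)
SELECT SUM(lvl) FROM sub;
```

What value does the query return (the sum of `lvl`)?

Base: id=9 (Walt) at lvl 0.
Iteration 1: rows with manager_id in {9} -> Pam (id 11, lvl 1), Frank (id 13, lvl 1).
Iteration 2: rows with manager_id in {11,13} -> Carol (id 12, lvl 2), Raj (id 14, lvl 2), Grace (id 15, lvl 2).
Iteration 3: no rows with manager_id in {12,14,15}; recursion stops.
SUM(lvl) = 0 + 1 + 1 + 2 + 2 + 2 = 8.

8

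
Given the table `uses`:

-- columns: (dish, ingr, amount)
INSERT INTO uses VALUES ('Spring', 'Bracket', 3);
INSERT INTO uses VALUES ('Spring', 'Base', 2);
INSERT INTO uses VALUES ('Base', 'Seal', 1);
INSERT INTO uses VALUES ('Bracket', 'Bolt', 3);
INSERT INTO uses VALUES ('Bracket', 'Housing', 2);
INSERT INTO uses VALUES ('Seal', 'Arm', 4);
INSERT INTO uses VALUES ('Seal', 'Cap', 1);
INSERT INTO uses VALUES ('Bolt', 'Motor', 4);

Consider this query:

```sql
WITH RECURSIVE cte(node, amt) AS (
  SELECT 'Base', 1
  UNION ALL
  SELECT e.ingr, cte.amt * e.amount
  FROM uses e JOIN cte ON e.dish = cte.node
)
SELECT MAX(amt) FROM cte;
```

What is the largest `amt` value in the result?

Base: (Base, amt=1).
Iteration 1: components of {Base} -> Seal = 1*1 = 1.
Iteration 2: components of {Seal} -> Arm = 1*4 = 4, Cap = 1*1 = 1.
Iteration 3: no further components; recursion stops.
amt values: 1, 1, 4, 1; the maximum is 4.

4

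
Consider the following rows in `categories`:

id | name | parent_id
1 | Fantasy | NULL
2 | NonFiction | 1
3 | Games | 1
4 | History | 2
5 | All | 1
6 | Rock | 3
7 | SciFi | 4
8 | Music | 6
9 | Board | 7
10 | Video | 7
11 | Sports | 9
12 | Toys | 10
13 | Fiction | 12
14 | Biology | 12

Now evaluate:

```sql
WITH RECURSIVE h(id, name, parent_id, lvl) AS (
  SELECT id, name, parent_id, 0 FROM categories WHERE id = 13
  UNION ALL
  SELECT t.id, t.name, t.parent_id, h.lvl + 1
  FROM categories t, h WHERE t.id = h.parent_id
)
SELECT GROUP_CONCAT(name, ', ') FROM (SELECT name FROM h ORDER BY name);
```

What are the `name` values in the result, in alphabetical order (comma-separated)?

Fantasy, Fiction, History, NonFiction, SciFi, Toys, Video

Base: id=13 (Fiction), parent_id=12, lvl 0.
Iteration 1: join on id=12 -> Toys (id 12, parent_id=10, lvl 1).
Iteration 2: join on id=10 -> Video (id 10, parent_id=7, lvl 2).
Iteration 3: join on id=7 -> SciFi (id 7, parent_id=4, lvl 3).
Iteration 4: join on id=4 -> History (id 4, parent_id=2, lvl 4).
Iteration 5: join on id=2 -> NonFiction (id 2, parent_id=1, lvl 5).
Iteration 6: join on id=1 -> Fantasy (id 1, parent_id=NULL, lvl 6).
Iteration 7: parent_id is NULL; no match; recursion stops.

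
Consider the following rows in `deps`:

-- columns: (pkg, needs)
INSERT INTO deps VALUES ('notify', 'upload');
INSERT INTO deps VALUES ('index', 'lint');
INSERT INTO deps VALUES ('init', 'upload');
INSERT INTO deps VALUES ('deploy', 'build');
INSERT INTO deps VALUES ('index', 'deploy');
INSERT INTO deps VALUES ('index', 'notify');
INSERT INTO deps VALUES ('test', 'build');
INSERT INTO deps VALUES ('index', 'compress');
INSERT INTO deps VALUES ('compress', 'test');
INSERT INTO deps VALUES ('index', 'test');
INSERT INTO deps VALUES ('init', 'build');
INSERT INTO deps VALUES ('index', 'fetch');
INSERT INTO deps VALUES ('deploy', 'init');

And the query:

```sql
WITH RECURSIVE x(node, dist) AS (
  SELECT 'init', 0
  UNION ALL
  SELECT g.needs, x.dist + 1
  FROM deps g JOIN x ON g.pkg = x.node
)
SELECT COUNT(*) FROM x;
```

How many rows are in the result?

3

Base: (init, dist=0).
Iteration 1: edges from {init} -> (build, dist=1), (upload, dist=1).
Iteration 2: no outgoing edges from {build,upload}; recursion stops.
Total rows emitted: 3.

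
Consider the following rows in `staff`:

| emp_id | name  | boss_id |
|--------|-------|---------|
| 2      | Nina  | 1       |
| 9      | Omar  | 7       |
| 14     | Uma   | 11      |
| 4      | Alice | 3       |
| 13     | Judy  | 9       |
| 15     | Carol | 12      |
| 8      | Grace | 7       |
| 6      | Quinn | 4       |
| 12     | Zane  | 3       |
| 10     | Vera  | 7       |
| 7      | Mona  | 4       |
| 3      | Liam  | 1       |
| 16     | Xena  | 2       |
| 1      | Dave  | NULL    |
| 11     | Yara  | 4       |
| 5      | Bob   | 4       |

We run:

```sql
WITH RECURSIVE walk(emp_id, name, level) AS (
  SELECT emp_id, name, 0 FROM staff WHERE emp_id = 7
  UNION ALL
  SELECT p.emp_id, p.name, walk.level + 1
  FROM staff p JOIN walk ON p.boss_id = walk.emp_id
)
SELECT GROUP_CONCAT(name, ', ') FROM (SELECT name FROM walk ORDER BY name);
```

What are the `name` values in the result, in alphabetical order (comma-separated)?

Grace, Judy, Mona, Omar, Vera

Base: emp_id=7 (Mona) at level 0.
Iteration 1: rows with boss_id in {7} -> Grace (id 8, level 1), Omar (id 9, level 1), Vera (id 10, level 1).
Iteration 2: rows with boss_id in {8,9,10} -> Judy (id 13, level 2).
Iteration 3: no rows with boss_id in {13}; recursion stops.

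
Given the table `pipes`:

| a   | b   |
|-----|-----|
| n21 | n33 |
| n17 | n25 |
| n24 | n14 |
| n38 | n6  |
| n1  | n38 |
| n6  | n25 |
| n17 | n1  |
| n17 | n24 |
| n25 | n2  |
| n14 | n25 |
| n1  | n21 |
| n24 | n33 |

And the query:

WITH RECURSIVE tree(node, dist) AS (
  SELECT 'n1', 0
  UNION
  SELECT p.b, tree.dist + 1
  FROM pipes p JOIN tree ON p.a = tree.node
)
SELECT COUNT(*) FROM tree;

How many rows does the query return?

Base: (n1, dist=0).
Iteration 1: edges from {n1} -> (n21, dist=1), (n38, dist=1).
Iteration 2: edges from {n21,n38} -> (n33, dist=2), (n6, dist=2).
Iteration 3: edges from {n33,n6} -> (n25, dist=3).
Iteration 4: edges from {n25} -> (n2, dist=4).
Iteration 5: no outgoing edges from {n2}; recursion stops.
Total rows emitted: 7.

7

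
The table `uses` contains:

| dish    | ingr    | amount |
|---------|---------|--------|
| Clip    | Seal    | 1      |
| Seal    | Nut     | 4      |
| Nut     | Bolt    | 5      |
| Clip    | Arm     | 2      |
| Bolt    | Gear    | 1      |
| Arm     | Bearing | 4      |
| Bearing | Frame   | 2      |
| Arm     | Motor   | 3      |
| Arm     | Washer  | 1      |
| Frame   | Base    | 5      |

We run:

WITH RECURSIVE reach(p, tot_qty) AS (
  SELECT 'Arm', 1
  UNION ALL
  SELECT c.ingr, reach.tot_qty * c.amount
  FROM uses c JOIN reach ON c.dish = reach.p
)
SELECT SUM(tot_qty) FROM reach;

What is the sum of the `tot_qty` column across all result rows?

Base: (Arm, tot_qty=1).
Iteration 1: components of {Arm} -> Bearing = 1*4 = 4, Motor = 1*3 = 3, Washer = 1*1 = 1.
Iteration 2: components of {Bearing,Motor,Washer} -> Frame = 4*2 = 8.
Iteration 3: components of {Frame} -> Base = 8*5 = 40.
Iteration 4: no further components; recursion stops.
SUM(tot_qty) = 1 + 4 + 3 + 1 + 8 + 40 = 57.

57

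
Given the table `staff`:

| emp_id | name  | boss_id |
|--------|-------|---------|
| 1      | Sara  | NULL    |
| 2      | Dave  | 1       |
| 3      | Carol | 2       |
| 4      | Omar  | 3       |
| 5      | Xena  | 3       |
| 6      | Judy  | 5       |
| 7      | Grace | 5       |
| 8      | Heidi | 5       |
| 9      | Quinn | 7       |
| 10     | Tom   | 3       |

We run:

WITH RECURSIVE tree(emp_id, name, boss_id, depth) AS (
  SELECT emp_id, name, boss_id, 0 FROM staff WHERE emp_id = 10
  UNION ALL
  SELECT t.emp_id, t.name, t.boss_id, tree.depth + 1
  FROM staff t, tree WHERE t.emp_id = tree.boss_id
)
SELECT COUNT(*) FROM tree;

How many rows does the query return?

4

Base: emp_id=10 (Tom), boss_id=3, depth 0.
Iteration 1: join on emp_id=3 -> Carol (id 3, boss_id=2, depth 1).
Iteration 2: join on emp_id=2 -> Dave (id 2, boss_id=1, depth 2).
Iteration 3: join on emp_id=1 -> Sara (id 1, boss_id=NULL, depth 3).
Iteration 4: boss_id is NULL; no match; recursion stops.
Total rows emitted: 4.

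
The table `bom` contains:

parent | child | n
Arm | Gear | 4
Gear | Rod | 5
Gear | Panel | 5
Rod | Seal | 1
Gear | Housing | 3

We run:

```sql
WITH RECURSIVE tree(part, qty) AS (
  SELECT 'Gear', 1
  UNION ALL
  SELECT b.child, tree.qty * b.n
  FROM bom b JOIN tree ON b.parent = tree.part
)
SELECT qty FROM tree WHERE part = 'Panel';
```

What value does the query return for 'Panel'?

5

Base: (Gear, qty=1).
Iteration 1: components of {Gear} -> Housing = 1*3 = 3, Panel = 1*5 = 5, Rod = 1*5 = 5.
Iteration 2: components of {Housing,Panel,Rod} -> Seal = 5*1 = 5.
Iteration 3: no further components; recursion stops.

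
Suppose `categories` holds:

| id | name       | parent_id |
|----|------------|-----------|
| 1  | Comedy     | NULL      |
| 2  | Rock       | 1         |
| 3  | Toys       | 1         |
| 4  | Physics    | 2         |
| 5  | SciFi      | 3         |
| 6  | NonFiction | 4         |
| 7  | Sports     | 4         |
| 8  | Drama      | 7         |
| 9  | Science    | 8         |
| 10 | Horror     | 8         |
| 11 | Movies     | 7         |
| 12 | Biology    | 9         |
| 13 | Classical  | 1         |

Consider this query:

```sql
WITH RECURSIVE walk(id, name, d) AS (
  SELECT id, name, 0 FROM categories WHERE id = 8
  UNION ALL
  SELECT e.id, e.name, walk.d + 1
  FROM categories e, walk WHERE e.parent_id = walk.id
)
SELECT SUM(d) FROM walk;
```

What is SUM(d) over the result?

Base: id=8 (Drama) at d 0.
Iteration 1: rows with parent_id in {8} -> Science (id 9, d 1), Horror (id 10, d 1).
Iteration 2: rows with parent_id in {9,10} -> Biology (id 12, d 2).
Iteration 3: no rows with parent_id in {12}; recursion stops.
SUM(d) = 0 + 1 + 1 + 2 = 4.

4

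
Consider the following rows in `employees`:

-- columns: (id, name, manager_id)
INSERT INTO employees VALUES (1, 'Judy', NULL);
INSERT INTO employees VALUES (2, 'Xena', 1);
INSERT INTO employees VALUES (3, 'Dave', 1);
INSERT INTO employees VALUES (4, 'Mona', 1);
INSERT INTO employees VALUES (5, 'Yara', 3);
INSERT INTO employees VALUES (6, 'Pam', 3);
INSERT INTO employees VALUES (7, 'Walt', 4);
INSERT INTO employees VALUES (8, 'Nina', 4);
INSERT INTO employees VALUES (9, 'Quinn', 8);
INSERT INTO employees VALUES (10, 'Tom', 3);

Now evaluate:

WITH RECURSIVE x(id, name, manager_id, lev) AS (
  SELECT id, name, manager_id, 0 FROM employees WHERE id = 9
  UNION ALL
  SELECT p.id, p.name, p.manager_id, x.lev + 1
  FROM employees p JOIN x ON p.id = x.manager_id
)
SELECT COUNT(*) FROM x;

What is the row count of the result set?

Base: id=9 (Quinn), manager_id=8, lev 0.
Iteration 1: join on id=8 -> Nina (id 8, manager_id=4, lev 1).
Iteration 2: join on id=4 -> Mona (id 4, manager_id=1, lev 2).
Iteration 3: join on id=1 -> Judy (id 1, manager_id=NULL, lev 3).
Iteration 4: manager_id is NULL; no match; recursion stops.
Total rows emitted: 4.

4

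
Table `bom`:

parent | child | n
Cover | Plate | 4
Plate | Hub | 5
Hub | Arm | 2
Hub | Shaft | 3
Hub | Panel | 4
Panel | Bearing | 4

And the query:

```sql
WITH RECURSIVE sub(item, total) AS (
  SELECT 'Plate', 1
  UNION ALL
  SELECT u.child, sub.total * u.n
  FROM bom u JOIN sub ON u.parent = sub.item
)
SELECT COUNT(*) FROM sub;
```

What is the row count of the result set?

6

Base: (Plate, total=1).
Iteration 1: components of {Plate} -> Hub = 1*5 = 5.
Iteration 2: components of {Hub} -> Arm = 5*2 = 10, Panel = 5*4 = 20, Shaft = 5*3 = 15.
Iteration 3: components of {Arm,Panel,Shaft} -> Bearing = 20*4 = 80.
Iteration 4: no further components; recursion stops.
Total rows emitted: 6.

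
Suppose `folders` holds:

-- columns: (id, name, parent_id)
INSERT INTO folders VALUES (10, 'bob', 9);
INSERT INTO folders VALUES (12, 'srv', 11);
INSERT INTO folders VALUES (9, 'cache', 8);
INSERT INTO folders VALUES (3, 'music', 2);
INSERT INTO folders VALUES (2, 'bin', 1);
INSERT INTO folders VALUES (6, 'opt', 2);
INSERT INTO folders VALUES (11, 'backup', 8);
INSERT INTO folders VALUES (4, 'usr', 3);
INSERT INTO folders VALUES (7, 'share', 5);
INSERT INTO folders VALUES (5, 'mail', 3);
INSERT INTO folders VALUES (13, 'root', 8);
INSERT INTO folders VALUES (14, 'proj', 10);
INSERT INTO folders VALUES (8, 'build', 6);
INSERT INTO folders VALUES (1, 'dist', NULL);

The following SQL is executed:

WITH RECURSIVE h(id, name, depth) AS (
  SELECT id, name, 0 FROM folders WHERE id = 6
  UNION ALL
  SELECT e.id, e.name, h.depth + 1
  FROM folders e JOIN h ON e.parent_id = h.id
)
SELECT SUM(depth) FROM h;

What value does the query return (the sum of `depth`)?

Base: id=6 (opt) at depth 0.
Iteration 1: rows with parent_id in {6} -> build (id 8, depth 1).
Iteration 2: rows with parent_id in {8} -> cache (id 9, depth 2), backup (id 11, depth 2), root (id 13, depth 2).
Iteration 3: rows with parent_id in {9,11,13} -> bob (id 10, depth 3), srv (id 12, depth 3).
Iteration 4: rows with parent_id in {10,12} -> proj (id 14, depth 4).
Iteration 5: no rows with parent_id in {14}; recursion stops.
SUM(depth) = 0 + 1 + 2 + 2 + 2 + 3 + 3 + 4 = 17.

17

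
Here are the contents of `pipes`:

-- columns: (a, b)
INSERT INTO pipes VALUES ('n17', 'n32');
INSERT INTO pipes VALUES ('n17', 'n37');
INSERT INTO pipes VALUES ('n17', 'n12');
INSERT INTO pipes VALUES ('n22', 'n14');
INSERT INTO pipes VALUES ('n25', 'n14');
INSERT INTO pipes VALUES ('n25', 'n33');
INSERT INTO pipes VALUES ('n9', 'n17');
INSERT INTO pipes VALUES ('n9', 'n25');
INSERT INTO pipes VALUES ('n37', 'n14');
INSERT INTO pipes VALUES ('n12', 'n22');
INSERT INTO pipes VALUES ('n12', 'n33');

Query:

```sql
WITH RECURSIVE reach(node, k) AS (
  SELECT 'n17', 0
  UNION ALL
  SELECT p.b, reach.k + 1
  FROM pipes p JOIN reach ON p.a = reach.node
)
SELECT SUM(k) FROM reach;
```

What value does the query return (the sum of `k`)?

Base: (n17, k=0).
Iteration 1: edges from {n17} -> (n12, k=1), (n32, k=1), (n37, k=1).
Iteration 2: edges from {n12,n32,n37} -> (n14, k=2), (n22, k=2), (n33, k=2).
Iteration 3: edges from {n14,n22,n33} -> (n14, k=3).
Iteration 4: no outgoing edges from {n14}; recursion stops.
SUM(k) = 0 + 1 + 1 + 1 + 2 + 2 + 2 + 3 = 12.

12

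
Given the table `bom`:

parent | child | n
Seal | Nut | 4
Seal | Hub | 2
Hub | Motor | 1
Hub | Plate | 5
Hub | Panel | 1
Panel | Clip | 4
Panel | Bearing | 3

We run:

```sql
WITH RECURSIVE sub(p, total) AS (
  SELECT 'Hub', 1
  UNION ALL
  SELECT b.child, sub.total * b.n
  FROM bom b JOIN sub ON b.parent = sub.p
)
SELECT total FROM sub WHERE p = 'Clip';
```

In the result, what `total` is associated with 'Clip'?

4

Base: (Hub, total=1).
Iteration 1: components of {Hub} -> Motor = 1*1 = 1, Panel = 1*1 = 1, Plate = 1*5 = 5.
Iteration 2: components of {Motor,Panel,Plate} -> Bearing = 1*3 = 3, Clip = 1*4 = 4.
Iteration 3: no further components; recursion stops.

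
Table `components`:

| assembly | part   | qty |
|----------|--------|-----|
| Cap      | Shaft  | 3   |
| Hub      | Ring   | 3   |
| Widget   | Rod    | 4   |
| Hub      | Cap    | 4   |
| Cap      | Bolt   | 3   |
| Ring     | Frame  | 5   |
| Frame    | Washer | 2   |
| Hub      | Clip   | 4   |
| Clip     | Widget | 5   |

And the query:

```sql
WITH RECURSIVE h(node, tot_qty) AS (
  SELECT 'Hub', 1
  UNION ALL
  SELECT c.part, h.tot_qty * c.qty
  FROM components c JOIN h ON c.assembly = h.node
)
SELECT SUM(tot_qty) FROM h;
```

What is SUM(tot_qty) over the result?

Base: (Hub, tot_qty=1).
Iteration 1: components of {Hub} -> Cap = 1*4 = 4, Clip = 1*4 = 4, Ring = 1*3 = 3.
Iteration 2: components of {Cap,Clip,Ring} -> Bolt = 4*3 = 12, Frame = 3*5 = 15, Shaft = 4*3 = 12, Widget = 4*5 = 20.
Iteration 3: components of {Bolt,Frame,Shaft,Widget} -> Rod = 20*4 = 80, Washer = 15*2 = 30.
Iteration 4: no further components; recursion stops.
SUM(tot_qty) = 1 + 4 + 3 + 4 + 20 + 15 + 12 + 12 + 80 + 30 = 181.

181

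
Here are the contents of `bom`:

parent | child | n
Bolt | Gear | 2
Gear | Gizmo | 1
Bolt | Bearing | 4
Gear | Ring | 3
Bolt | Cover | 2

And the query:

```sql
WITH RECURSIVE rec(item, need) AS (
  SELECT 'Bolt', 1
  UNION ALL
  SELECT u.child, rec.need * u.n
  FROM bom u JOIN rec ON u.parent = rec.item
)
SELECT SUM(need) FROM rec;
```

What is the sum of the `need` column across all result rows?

17

Base: (Bolt, need=1).
Iteration 1: components of {Bolt} -> Bearing = 1*4 = 4, Cover = 1*2 = 2, Gear = 1*2 = 2.
Iteration 2: components of {Bearing,Cover,Gear} -> Gizmo = 2*1 = 2, Ring = 2*3 = 6.
Iteration 3: no further components; recursion stops.
SUM(need) = 1 + 2 + 4 + 2 + 2 + 6 = 17.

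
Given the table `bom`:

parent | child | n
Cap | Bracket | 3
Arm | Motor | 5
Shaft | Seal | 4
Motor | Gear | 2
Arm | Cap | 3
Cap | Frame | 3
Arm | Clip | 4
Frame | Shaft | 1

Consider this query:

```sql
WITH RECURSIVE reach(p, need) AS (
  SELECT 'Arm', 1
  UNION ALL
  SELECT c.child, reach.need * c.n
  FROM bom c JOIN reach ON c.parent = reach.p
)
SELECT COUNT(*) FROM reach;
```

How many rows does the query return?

Base: (Arm, need=1).
Iteration 1: components of {Arm} -> Cap = 1*3 = 3, Clip = 1*4 = 4, Motor = 1*5 = 5.
Iteration 2: components of {Cap,Clip,Motor} -> Bracket = 3*3 = 9, Frame = 3*3 = 9, Gear = 5*2 = 10.
Iteration 3: components of {Bracket,Frame,Gear} -> Shaft = 9*1 = 9.
Iteration 4: components of {Shaft} -> Seal = 9*4 = 36.
Iteration 5: no further components; recursion stops.
Total rows emitted: 9.

9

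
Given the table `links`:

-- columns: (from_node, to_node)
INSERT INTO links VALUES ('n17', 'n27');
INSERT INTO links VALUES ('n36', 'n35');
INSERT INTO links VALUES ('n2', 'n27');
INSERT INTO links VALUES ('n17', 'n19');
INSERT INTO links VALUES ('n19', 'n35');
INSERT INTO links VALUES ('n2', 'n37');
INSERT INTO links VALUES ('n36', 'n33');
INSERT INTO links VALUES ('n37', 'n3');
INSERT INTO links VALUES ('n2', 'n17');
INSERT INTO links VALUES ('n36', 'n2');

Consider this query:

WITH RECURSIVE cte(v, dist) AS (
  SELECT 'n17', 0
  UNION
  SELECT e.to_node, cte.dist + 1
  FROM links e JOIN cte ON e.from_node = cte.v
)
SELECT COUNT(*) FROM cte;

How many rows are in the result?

Base: (n17, dist=0).
Iteration 1: edges from {n17} -> (n19, dist=1), (n27, dist=1).
Iteration 2: edges from {n19,n27} -> (n35, dist=2).
Iteration 3: no outgoing edges from {n35}; recursion stops.
Total rows emitted: 4.

4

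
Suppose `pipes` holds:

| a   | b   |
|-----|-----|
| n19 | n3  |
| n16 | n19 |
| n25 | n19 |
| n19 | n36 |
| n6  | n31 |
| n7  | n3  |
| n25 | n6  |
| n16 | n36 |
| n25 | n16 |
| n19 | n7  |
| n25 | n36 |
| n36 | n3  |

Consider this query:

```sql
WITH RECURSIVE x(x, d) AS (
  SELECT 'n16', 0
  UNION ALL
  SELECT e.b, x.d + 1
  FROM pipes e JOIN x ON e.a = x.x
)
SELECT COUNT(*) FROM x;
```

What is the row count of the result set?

Base: (n16, d=0).
Iteration 1: edges from {n16} -> (n19, d=1), (n36, d=1).
Iteration 2: edges from {n19,n36} -> (n3, d=2) x2, (n36, d=2), (n7, d=2). [UNION ALL keeps all 4 new rows, including repeats]
Iteration 3: edges from {n3,n36,n7} -> (n3, d=3) x2. [UNION ALL keeps all 2 new rows, including repeats]
Iteration 4: no outgoing edges from {n3}; recursion stops.
Total rows emitted: 9.

9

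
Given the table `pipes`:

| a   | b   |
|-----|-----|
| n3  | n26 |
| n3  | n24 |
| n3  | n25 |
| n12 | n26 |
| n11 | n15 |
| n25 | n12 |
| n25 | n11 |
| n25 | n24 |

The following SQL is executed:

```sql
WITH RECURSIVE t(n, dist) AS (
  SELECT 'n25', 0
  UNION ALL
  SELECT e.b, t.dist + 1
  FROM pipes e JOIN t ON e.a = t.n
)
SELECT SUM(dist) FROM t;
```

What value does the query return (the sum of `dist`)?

7

Base: (n25, dist=0).
Iteration 1: edges from {n25} -> (n11, dist=1), (n12, dist=1), (n24, dist=1).
Iteration 2: edges from {n11,n12,n24} -> (n15, dist=2), (n26, dist=2).
Iteration 3: no outgoing edges from {n15,n26}; recursion stops.
SUM(dist) = 0 + 1 + 1 + 1 + 2 + 2 = 7.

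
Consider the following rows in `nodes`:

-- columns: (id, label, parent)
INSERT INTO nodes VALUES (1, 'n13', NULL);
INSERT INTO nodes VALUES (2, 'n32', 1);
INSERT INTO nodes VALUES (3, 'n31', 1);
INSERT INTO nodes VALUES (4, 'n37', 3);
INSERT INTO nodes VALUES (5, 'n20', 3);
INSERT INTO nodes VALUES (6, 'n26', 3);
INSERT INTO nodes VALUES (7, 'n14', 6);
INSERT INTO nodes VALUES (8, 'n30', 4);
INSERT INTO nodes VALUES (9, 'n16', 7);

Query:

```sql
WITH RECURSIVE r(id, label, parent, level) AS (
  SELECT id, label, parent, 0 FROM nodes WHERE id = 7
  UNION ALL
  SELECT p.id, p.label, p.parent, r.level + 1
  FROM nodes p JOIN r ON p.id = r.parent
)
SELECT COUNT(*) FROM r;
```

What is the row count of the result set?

4

Base: id=7 (n14), parent=6, level 0.
Iteration 1: join on id=6 -> n26 (id 6, parent=3, level 1).
Iteration 2: join on id=3 -> n31 (id 3, parent=1, level 2).
Iteration 3: join on id=1 -> n13 (id 1, parent=NULL, level 3).
Iteration 4: parent is NULL; no match; recursion stops.
Total rows emitted: 4.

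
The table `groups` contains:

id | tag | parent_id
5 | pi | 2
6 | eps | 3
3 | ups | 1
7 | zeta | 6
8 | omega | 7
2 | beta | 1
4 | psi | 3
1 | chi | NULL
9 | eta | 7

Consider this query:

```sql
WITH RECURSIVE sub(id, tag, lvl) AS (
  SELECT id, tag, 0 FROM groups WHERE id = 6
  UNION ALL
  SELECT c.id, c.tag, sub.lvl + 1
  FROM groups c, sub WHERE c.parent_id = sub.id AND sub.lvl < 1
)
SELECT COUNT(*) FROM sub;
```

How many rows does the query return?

2

Base: id=6 (eps) at lvl 0.
Iteration 1: rows with parent_id in {6} -> zeta (id 7, lvl 1).
Iteration 2: lvl < 1 fails for all current rows; recursion stops.
Total rows emitted: 2.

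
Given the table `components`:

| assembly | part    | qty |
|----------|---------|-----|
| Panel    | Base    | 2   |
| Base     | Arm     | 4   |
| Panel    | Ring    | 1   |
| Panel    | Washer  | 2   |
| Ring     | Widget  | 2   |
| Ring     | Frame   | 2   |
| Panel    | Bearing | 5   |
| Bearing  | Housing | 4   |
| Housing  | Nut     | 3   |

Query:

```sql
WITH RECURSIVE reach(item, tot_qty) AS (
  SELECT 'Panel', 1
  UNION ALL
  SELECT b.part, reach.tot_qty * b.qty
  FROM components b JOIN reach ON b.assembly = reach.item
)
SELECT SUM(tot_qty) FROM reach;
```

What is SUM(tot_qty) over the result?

103

Base: (Panel, tot_qty=1).
Iteration 1: components of {Panel} -> Base = 1*2 = 2, Bearing = 1*5 = 5, Ring = 1*1 = 1, Washer = 1*2 = 2.
Iteration 2: components of {Base,Bearing,Ring,Washer} -> Arm = 2*4 = 8, Frame = 1*2 = 2, Housing = 5*4 = 20, Widget = 1*2 = 2.
Iteration 3: components of {Arm,Frame,Housing,Widget} -> Nut = 20*3 = 60.
Iteration 4: no further components; recursion stops.
SUM(tot_qty) = 1 + 2 + 1 + 2 + 5 + 8 + 2 + 2 + 20 + 60 = 103.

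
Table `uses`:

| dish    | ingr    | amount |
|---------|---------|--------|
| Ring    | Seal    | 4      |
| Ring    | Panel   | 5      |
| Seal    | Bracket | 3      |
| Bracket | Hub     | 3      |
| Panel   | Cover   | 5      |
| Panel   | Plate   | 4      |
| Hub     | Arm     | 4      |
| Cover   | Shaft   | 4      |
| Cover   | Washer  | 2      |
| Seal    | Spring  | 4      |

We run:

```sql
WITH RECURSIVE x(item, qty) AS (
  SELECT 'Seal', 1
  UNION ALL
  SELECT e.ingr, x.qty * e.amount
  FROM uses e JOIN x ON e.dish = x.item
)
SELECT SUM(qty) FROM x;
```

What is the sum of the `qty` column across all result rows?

53

Base: (Seal, qty=1).
Iteration 1: components of {Seal} -> Bracket = 1*3 = 3, Spring = 1*4 = 4.
Iteration 2: components of {Bracket,Spring} -> Hub = 3*3 = 9.
Iteration 3: components of {Hub} -> Arm = 9*4 = 36.
Iteration 4: no further components; recursion stops.
SUM(qty) = 1 + 3 + 4 + 9 + 36 = 53.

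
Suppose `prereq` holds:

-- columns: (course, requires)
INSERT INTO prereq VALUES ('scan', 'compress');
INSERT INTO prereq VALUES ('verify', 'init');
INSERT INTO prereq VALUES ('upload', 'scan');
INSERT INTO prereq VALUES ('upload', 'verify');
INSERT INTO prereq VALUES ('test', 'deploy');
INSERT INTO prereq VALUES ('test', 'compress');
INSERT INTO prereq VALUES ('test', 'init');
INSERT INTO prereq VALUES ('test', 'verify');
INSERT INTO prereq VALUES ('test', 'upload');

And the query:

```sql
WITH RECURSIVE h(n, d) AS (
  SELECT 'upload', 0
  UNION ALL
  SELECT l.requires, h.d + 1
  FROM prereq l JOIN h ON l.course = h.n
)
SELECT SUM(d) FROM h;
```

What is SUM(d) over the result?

6

Base: (upload, d=0).
Iteration 1: edges from {upload} -> (scan, d=1), (verify, d=1).
Iteration 2: edges from {scan,verify} -> (compress, d=2), (init, d=2).
Iteration 3: no outgoing edges from {compress,init}; recursion stops.
SUM(d) = 0 + 1 + 1 + 2 + 2 = 6.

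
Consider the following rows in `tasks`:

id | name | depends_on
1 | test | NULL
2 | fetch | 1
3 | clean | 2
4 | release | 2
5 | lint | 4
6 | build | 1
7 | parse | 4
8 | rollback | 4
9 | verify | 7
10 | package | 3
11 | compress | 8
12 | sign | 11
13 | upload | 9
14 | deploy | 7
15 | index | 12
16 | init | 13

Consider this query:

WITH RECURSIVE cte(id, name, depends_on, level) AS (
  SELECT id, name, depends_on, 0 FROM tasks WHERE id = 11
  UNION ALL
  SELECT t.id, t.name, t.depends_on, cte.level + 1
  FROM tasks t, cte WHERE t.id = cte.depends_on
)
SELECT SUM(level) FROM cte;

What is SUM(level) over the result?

Base: id=11 (compress), depends_on=8, level 0.
Iteration 1: join on id=8 -> rollback (id 8, depends_on=4, level 1).
Iteration 2: join on id=4 -> release (id 4, depends_on=2, level 2).
Iteration 3: join on id=2 -> fetch (id 2, depends_on=1, level 3).
Iteration 4: join on id=1 -> test (id 1, depends_on=NULL, level 4).
Iteration 5: depends_on is NULL; no match; recursion stops.
SUM(level) = 0 + 1 + 2 + 3 + 4 = 10.

10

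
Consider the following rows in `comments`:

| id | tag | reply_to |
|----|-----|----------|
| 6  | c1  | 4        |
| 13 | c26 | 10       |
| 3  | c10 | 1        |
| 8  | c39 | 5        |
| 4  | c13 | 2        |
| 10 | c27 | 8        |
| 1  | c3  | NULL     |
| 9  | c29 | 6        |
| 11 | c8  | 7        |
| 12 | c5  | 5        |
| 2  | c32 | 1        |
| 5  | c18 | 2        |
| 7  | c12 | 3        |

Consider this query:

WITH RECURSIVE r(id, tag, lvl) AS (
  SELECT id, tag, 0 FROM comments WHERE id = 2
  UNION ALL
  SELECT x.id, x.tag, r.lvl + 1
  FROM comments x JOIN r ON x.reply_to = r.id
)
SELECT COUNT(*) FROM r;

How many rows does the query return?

9

Base: id=2 (c32) at lvl 0.
Iteration 1: rows with reply_to in {2} -> c13 (id 4, lvl 1), c18 (id 5, lvl 1).
Iteration 2: rows with reply_to in {4,5} -> c1 (id 6, lvl 2), c39 (id 8, lvl 2), c5 (id 12, lvl 2).
Iteration 3: rows with reply_to in {6,8,12} -> c29 (id 9, lvl 3), c27 (id 10, lvl 3).
Iteration 4: rows with reply_to in {9,10} -> c26 (id 13, lvl 4).
Iteration 5: no rows with reply_to in {13}; recursion stops.
Total rows emitted: 9.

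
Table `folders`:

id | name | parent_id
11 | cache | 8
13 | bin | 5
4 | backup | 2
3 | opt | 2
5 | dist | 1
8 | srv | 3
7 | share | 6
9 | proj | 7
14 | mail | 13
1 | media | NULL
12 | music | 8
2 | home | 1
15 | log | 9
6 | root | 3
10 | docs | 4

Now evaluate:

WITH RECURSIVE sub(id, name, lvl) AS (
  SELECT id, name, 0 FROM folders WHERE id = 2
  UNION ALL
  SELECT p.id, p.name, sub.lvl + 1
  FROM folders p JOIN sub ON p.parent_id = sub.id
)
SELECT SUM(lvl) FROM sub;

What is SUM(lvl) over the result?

26

Base: id=2 (home) at lvl 0.
Iteration 1: rows with parent_id in {2} -> opt (id 3, lvl 1), backup (id 4, lvl 1).
Iteration 2: rows with parent_id in {3,4} -> root (id 6, lvl 2), srv (id 8, lvl 2), docs (id 10, lvl 2).
Iteration 3: rows with parent_id in {6,8,10} -> share (id 7, lvl 3), cache (id 11, lvl 3), music (id 12, lvl 3).
Iteration 4: rows with parent_id in {7,11,12} -> proj (id 9, lvl 4).
Iteration 5: rows with parent_id in {9} -> log (id 15, lvl 5).
Iteration 6: no rows with parent_id in {15}; recursion stops.
SUM(lvl) = 0 + 1 + 1 + 2 + 2 + 2 + 3 + 3 + 3 + 4 + 5 = 26.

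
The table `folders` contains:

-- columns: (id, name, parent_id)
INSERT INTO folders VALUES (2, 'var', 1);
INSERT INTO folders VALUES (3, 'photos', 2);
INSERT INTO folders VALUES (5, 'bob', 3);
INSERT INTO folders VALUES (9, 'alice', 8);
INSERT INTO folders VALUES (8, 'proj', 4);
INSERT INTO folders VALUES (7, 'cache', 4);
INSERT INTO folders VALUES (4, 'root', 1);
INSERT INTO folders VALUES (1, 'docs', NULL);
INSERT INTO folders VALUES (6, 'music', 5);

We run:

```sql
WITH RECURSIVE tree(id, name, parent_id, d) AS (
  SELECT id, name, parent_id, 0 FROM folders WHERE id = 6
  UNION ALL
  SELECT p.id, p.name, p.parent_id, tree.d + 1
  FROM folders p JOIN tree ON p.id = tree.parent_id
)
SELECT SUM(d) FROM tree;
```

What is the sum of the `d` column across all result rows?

10

Base: id=6 (music), parent_id=5, d 0.
Iteration 1: join on id=5 -> bob (id 5, parent_id=3, d 1).
Iteration 2: join on id=3 -> photos (id 3, parent_id=2, d 2).
Iteration 3: join on id=2 -> var (id 2, parent_id=1, d 3).
Iteration 4: join on id=1 -> docs (id 1, parent_id=NULL, d 4).
Iteration 5: parent_id is NULL; no match; recursion stops.
SUM(d) = 0 + 1 + 2 + 3 + 4 = 10.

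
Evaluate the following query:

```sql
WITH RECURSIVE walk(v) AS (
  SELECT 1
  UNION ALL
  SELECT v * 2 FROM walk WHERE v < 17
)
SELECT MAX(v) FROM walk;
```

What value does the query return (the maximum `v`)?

32

Base: v=1.
Iteration 1: 1 < 17 holds -> v = 1 * 2 = 2.
Iteration 2: 2 < 17 holds -> v = 2 * 2 = 4.
Iteration 3: 4 < 17 holds -> v = 4 * 2 = 8.
Iteration 4: 8 < 17 holds -> v = 8 * 2 = 16.
Iteration 5: 16 < 17 holds -> v = 16 * 2 = 32.
Iteration 6: 32 < 17 fails; recursion stops.
v values: 1, 2, 4, 8, 16, 32; the maximum is 32.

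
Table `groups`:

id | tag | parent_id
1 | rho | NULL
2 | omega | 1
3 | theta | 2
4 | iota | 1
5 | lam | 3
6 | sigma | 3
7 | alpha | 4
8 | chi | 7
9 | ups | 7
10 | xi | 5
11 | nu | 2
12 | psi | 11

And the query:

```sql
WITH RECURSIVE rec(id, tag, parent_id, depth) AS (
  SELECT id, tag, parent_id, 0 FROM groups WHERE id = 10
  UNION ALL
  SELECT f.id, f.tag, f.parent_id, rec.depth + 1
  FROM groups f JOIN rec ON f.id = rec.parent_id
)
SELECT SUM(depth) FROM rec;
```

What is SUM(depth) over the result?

Base: id=10 (xi), parent_id=5, depth 0.
Iteration 1: join on id=5 -> lam (id 5, parent_id=3, depth 1).
Iteration 2: join on id=3 -> theta (id 3, parent_id=2, depth 2).
Iteration 3: join on id=2 -> omega (id 2, parent_id=1, depth 3).
Iteration 4: join on id=1 -> rho (id 1, parent_id=NULL, depth 4).
Iteration 5: parent_id is NULL; no match; recursion stops.
SUM(depth) = 0 + 1 + 2 + 3 + 4 = 10.

10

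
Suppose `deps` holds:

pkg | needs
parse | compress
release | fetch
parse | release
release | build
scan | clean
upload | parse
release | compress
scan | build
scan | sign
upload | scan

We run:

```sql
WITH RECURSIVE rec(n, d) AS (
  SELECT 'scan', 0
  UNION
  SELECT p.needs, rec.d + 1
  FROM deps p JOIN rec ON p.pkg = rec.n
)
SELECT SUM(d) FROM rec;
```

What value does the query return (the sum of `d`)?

Base: (scan, d=0).
Iteration 1: edges from {scan} -> (build, d=1), (clean, d=1), (sign, d=1).
Iteration 2: no outgoing edges from {build,clean,sign}; recursion stops.
SUM(d) = 0 + 1 + 1 + 1 = 3.

3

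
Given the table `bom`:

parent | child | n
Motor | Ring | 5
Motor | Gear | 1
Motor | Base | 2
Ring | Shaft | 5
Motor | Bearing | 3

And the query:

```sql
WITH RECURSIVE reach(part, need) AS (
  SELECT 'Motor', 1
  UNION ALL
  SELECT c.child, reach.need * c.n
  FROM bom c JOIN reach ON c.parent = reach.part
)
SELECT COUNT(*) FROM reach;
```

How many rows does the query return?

Base: (Motor, need=1).
Iteration 1: components of {Motor} -> Base = 1*2 = 2, Bearing = 1*3 = 3, Gear = 1*1 = 1, Ring = 1*5 = 5.
Iteration 2: components of {Base,Bearing,Gear,Ring} -> Shaft = 5*5 = 25.
Iteration 3: no further components; recursion stops.
Total rows emitted: 6.

6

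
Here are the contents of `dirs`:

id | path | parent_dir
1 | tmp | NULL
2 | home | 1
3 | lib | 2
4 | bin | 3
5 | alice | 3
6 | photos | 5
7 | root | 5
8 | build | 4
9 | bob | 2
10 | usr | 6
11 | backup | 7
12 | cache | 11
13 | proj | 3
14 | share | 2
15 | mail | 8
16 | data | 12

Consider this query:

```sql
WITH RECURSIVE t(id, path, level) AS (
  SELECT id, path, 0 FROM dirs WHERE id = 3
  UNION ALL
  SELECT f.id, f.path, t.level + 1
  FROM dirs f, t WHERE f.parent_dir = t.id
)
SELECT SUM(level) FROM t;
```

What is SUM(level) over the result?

27

Base: id=3 (lib) at level 0.
Iteration 1: rows with parent_dir in {3} -> bin (id 4, level 1), alice (id 5, level 1), proj (id 13, level 1).
Iteration 2: rows with parent_dir in {4,5,13} -> photos (id 6, level 2), root (id 7, level 2), build (id 8, level 2).
Iteration 3: rows with parent_dir in {6,7,8} -> usr (id 10, level 3), backup (id 11, level 3), mail (id 15, level 3).
Iteration 4: rows with parent_dir in {10,11,15} -> cache (id 12, level 4).
Iteration 5: rows with parent_dir in {12} -> data (id 16, level 5).
Iteration 6: no rows with parent_dir in {16}; recursion stops.
SUM(level) = 0 + 1 + 1 + 1 + 2 + 2 + 2 + 3 + 3 + 3 + 4 + 5 = 27.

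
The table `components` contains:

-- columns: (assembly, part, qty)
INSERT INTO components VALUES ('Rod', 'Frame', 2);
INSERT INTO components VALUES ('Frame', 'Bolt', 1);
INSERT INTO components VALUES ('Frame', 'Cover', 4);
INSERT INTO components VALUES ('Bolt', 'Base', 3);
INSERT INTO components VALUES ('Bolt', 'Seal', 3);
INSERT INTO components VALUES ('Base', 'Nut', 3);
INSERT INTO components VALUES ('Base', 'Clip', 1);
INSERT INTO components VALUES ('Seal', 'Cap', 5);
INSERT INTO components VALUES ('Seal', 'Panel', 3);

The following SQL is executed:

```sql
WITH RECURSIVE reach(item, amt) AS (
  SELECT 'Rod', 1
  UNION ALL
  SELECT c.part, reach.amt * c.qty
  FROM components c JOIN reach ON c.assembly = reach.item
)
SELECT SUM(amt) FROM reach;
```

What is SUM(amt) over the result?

97

Base: (Rod, amt=1).
Iteration 1: components of {Rod} -> Frame = 1*2 = 2.
Iteration 2: components of {Frame} -> Bolt = 2*1 = 2, Cover = 2*4 = 8.
Iteration 3: components of {Bolt,Cover} -> Base = 2*3 = 6, Seal = 2*3 = 6.
Iteration 4: components of {Base,Seal} -> Cap = 6*5 = 30, Clip = 6*1 = 6, Nut = 6*3 = 18, Panel = 6*3 = 18.
Iteration 5: no further components; recursion stops.
SUM(amt) = 1 + 2 + 2 + 8 + 6 + 6 + 18 + 6 + 30 + 18 = 97.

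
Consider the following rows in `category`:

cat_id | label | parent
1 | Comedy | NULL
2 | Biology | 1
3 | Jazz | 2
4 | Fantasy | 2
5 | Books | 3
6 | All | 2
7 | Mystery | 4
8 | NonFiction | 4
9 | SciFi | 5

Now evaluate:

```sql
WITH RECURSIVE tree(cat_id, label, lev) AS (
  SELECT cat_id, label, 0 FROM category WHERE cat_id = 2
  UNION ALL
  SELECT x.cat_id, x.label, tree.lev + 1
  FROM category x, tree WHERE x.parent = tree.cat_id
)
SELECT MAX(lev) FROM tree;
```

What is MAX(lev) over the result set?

Base: cat_id=2 (Biology) at lev 0.
Iteration 1: rows with parent in {2} -> Jazz (id 3, lev 1), Fantasy (id 4, lev 1), All (id 6, lev 1).
Iteration 2: rows with parent in {3,4,6} -> Books (id 5, lev 2), Mystery (id 7, lev 2), NonFiction (id 8, lev 2).
Iteration 3: rows with parent in {5,7,8} -> SciFi (id 9, lev 3).
Iteration 4: no rows with parent in {9}; recursion stops.
lev values: 0, 1, 1, 1, 2, 2, 2, 3; the maximum is 3.

3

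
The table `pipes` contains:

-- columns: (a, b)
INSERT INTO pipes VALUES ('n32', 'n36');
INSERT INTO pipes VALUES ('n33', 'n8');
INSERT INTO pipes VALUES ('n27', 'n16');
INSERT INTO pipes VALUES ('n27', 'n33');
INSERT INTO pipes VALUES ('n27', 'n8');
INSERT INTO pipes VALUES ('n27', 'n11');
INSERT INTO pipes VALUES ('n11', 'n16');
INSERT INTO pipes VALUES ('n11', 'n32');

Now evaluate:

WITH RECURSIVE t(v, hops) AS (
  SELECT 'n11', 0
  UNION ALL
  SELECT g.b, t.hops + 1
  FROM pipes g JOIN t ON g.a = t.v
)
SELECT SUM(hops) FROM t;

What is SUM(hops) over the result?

4

Base: (n11, hops=0).
Iteration 1: edges from {n11} -> (n16, hops=1), (n32, hops=1).
Iteration 2: edges from {n16,n32} -> (n36, hops=2).
Iteration 3: no outgoing edges from {n36}; recursion stops.
SUM(hops) = 0 + 1 + 1 + 2 = 4.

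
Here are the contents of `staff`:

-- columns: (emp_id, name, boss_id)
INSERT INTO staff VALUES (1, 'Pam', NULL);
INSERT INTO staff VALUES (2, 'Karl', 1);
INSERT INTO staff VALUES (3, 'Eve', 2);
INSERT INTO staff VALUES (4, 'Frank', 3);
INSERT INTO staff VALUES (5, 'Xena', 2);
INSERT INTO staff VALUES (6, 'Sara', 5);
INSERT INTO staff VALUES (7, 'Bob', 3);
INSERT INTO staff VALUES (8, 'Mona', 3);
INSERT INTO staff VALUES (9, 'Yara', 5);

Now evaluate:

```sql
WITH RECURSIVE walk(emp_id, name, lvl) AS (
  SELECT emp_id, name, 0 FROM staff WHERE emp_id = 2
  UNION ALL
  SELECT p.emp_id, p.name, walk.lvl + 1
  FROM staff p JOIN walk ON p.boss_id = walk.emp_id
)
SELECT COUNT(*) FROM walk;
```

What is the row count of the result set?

8

Base: emp_id=2 (Karl) at lvl 0.
Iteration 1: rows with boss_id in {2} -> Eve (id 3, lvl 1), Xena (id 5, lvl 1).
Iteration 2: rows with boss_id in {3,5} -> Frank (id 4, lvl 2), Sara (id 6, lvl 2), Bob (id 7, lvl 2), Mona (id 8, lvl 2), Yara (id 9, lvl 2).
Iteration 3: no rows with boss_id in {4,6,7,8,9}; recursion stops.
Total rows emitted: 8.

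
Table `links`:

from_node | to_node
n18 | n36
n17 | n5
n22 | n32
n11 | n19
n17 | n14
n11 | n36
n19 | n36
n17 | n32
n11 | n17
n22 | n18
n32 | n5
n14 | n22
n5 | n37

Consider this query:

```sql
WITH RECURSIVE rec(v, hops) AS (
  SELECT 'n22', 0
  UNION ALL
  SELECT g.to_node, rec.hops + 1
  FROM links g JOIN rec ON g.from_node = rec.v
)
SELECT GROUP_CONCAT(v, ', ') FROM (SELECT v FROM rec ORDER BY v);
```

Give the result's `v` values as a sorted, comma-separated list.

n18, n22, n32, n36, n37, n5

Base: (n22, hops=0).
Iteration 1: edges from {n22} -> (n18, hops=1), (n32, hops=1).
Iteration 2: edges from {n18,n32} -> (n36, hops=2), (n5, hops=2).
Iteration 3: edges from {n36,n5} -> (n37, hops=3).
Iteration 4: no outgoing edges from {n37}; recursion stops.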